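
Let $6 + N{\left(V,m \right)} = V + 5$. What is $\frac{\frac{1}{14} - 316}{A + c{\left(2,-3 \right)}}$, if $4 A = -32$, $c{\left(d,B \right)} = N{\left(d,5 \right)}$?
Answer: $\frac{4423}{98} \approx 45.133$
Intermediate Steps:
$N{\left(V,m \right)} = -1 + V$ ($N{\left(V,m \right)} = -6 + \left(V + 5\right) = -6 + \left(5 + V\right) = -1 + V$)
$c{\left(d,B \right)} = -1 + d$
$A = -8$ ($A = \frac{1}{4} \left(-32\right) = -8$)
$\frac{\frac{1}{14} - 316}{A + c{\left(2,-3 \right)}} = \frac{\frac{1}{14} - 316}{-8 + \left(-1 + 2\right)} = \frac{\frac{1}{14} - 316}{-8 + 1} = - \frac{4423}{14 \left(-7\right)} = \left(- \frac{4423}{14}\right) \left(- \frac{1}{7}\right) = \frac{4423}{98}$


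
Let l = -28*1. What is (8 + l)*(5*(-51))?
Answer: 5100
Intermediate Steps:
l = -28
(8 + l)*(5*(-51)) = (8 - 28)*(5*(-51)) = -20*(-255) = 5100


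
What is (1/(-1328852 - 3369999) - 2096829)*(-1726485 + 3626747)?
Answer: -18722686786617391760/4698851 ≈ -3.9845e+12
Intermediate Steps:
(1/(-1328852 - 3369999) - 2096829)*(-1726485 + 3626747) = (1/(-4698851) - 2096829)*1900262 = (-1/4698851 - 2096829)*1900262 = -9852687043480/4698851*1900262 = -18722686786617391760/4698851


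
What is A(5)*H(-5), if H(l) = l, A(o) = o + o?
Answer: -50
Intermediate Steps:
A(o) = 2*o
A(5)*H(-5) = (2*5)*(-5) = 10*(-5) = -50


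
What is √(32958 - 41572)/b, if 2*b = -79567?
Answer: -2*I*√8614/79567 ≈ -0.0023329*I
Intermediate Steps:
b = -79567/2 (b = (½)*(-79567) = -79567/2 ≈ -39784.)
√(32958 - 41572)/b = √(32958 - 41572)/(-79567/2) = √(-8614)*(-2/79567) = (I*√8614)*(-2/79567) = -2*I*√8614/79567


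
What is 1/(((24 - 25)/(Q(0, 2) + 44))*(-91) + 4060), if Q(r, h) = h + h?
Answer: 48/194971 ≈ 0.00024619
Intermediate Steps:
Q(r, h) = 2*h
1/(((24 - 25)/(Q(0, 2) + 44))*(-91) + 4060) = 1/(((24 - 25)/(2*2 + 44))*(-91) + 4060) = 1/(-1/(4 + 44)*(-91) + 4060) = 1/(-1/48*(-91) + 4060) = 1/(91/48 + 4060) = 1/(194971/48) = 48/194971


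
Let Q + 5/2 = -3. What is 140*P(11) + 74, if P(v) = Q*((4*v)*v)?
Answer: -372606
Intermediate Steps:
Q = -11/2 (Q = -5/2 - 3 = -11/2 ≈ -5.5000)
P(v) = -22*v**2 (P(v) = -11*4*v*v/2 = -22*v**2)
140*P(11) + 74 = 140*(-22*11**2) + 74 = 140*(-22*121) + 74 = 140*(-2662) + 74 = -372680 + 74 = -372606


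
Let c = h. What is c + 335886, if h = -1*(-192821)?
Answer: 528707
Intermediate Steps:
h = 192821
c = 192821
c + 335886 = 192821 + 335886 = 528707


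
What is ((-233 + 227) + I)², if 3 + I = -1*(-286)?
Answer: 76729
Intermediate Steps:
I = 283 (I = -3 - 1*(-286) = -3 + 286 = 283)
((-233 + 227) + I)² = ((-233 + 227) + 283)² = (-6 + 283)² = 277² = 76729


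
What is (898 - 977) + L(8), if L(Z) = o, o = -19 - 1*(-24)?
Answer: -74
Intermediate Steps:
o = 5 (o = -19 + 24 = 5)
L(Z) = 5
(898 - 977) + L(8) = (898 - 977) + 5 = -79 + 5 = -74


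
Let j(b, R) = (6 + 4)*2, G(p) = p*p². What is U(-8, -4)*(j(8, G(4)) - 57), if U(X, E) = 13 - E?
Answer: -629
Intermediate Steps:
G(p) = p³
j(b, R) = 20 (j(b, R) = 10*2 = 20)
U(-8, -4)*(j(8, G(4)) - 57) = (13 - 1*(-4))*(20 - 57) = (13 + 4)*(-37) = 17*(-37) = -629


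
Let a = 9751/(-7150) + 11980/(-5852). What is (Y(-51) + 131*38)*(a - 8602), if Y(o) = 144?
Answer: -1612113160001/36575 ≈ -4.4077e+7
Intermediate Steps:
a = -3243633/950950 (a = 9751*(-1/7150) + 11980*(-1/5852) = -9751/7150 - 2995/1463 = -3243633/950950 ≈ -3.4109)
(Y(-51) + 131*38)*(a - 8602) = (144 + 131*38)*(-3243633/950950 - 8602) = (144 + 4978)*(-8183315533/950950) = 5122*(-8183315533/950950) = -1612113160001/36575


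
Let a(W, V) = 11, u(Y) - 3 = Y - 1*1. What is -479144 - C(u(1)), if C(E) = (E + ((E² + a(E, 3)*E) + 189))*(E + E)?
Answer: -480548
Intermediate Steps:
u(Y) = 2 + Y (u(Y) = 3 + (Y - 1*1) = 3 + (Y - 1) = 3 + (-1 + Y) = 2 + Y)
C(E) = 2*E*(189 + E² + 12*E) (C(E) = (E + ((E² + 11*E) + 189))*(E + E) = (E + (189 + E² + 11*E))*(2*E) = (189 + E² + 12*E)*(2*E) = 2*E*(189 + E² + 12*E))
-479144 - C(u(1)) = -479144 - 2*(2 + 1)*(189 + (2 + 1)² + 12*(2 + 1)) = -479144 - 2*3*(189 + 3² + 12*3) = -479144 - 2*3*(189 + 9 + 36) = -479144 - 2*3*234 = -479144 - 1*1404 = -479144 - 1404 = -480548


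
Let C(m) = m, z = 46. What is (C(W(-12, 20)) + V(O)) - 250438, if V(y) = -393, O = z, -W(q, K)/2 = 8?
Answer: -250847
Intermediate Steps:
W(q, K) = -16 (W(q, K) = -2*8 = -16)
O = 46
(C(W(-12, 20)) + V(O)) - 250438 = (-16 - 393) - 250438 = -409 - 250438 = -250847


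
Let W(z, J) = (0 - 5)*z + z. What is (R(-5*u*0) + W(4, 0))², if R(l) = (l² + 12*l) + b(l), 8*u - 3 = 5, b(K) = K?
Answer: 256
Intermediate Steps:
u = 1 (u = 3/8 + (⅛)*5 = 3/8 + 5/8 = 1)
W(z, J) = -4*z (W(z, J) = -5*z + z = -4*z)
R(l) = l² + 13*l (R(l) = (l² + 12*l) + l = l² + 13*l)
(R(-5*u*0) + W(4, 0))² = ((-5*1*0)*(13 - 5*1*0) - 4*4)² = ((-5*0)*(13 - 5*0) - 16)² = (0*(13 + 0) - 16)² = (0*13 - 16)² = (0 - 16)² = (-16)² = 256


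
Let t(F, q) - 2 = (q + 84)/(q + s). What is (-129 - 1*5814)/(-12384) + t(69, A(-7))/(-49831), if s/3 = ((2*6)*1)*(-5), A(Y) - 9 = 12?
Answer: 5231613095/10902225504 ≈ 0.47987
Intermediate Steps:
A(Y) = 21 (A(Y) = 9 + 12 = 21)
s = -180 (s = 3*(((2*6)*1)*(-5)) = 3*((12*1)*(-5)) = 3*(12*(-5)) = 3*(-60) = -180)
t(F, q) = 2 + (84 + q)/(-180 + q) (t(F, q) = 2 + (q + 84)/(q - 180) = 2 + (84 + q)/(-180 + q))
(-129 - 1*5814)/(-12384) + t(69, A(-7))/(-49831) = (-129 - 1*5814)/(-12384) + (3*(-92 + 21)/(-180 + 21))/(-49831) = (-129 - 5814)*(-1/12384) + (3*(-71)/(-159))*(-1/49831) = -5943*(-1/12384) + (3*(-1/159)*(-71))*(-1/49831) = 1981/4128 + (71/53)*(-1/49831) = 1981/4128 - 71/2641043 = 5231613095/10902225504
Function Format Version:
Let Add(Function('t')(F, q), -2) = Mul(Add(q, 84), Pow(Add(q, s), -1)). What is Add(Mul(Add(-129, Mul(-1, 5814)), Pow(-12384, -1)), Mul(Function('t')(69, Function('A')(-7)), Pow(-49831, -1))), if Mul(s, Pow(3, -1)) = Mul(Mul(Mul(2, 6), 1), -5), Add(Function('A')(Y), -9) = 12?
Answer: Rational(5231613095, 10902225504) ≈ 0.47987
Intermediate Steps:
Function('A')(Y) = 21 (Function('A')(Y) = Add(9, 12) = 21)
s = -180 (s = Mul(3, Mul(Mul(Mul(2, 6), 1), -5)) = Mul(3, Mul(Mul(12, 1), -5)) = Mul(3, Mul(12, -5)) = Mul(3, -60) = -180)
Function('t')(F, q) = Add(2, Mul(Pow(Add(-180, q), -1), Add(84, q))) (Function('t')(F, q) = Add(2, Mul(Add(q, 84), Pow(Add(q, -180), -1))) = Add(2, Mul(Add(84, q), Pow(Add(-180, q), -1))) = Add(2, Mul(Pow(Add(-180, q), -1), Add(84, q))))
Add(Mul(Add(-129, Mul(-1, 5814)), Pow(-12384, -1)), Mul(Function('t')(69, Function('A')(-7)), Pow(-49831, -1))) = Add(Mul(Add(-129, Mul(-1, 5814)), Pow(-12384, -1)), Mul(Mul(3, Pow(Add(-180, 21), -1), Add(-92, 21)), Pow(-49831, -1))) = Add(Mul(Add(-129, -5814), Rational(-1, 12384)), Mul(Mul(3, Pow(-159, -1), -71), Rational(-1, 49831))) = Add(Mul(-5943, Rational(-1, 12384)), Mul(Mul(3, Rational(-1, 159), -71), Rational(-1, 49831))) = Add(Rational(1981, 4128), Mul(Rational(71, 53), Rational(-1, 49831))) = Add(Rational(1981, 4128), Rational(-71, 2641043)) = Rational(5231613095, 10902225504)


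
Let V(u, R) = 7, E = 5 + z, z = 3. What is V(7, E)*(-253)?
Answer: -1771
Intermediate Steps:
E = 8 (E = 5 + 3 = 8)
V(7, E)*(-253) = 7*(-253) = -1771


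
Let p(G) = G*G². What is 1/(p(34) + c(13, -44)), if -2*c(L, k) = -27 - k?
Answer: 2/78591 ≈ 2.5448e-5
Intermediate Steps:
c(L, k) = 27/2 + k/2 (c(L, k) = -(-27 - k)/2 = 27/2 + k/2)
p(G) = G³
1/(p(34) + c(13, -44)) = 1/(34³ + (27/2 + (½)*(-44))) = 1/(39304 + (27/2 - 22)) = 1/(39304 - 17/2) = 1/(78591/2) = 2/78591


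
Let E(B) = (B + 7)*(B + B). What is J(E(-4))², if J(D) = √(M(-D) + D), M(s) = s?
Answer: 0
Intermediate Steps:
E(B) = 2*B*(7 + B) (E(B) = (7 + B)*(2*B) = 2*B*(7 + B))
J(D) = 0 (J(D) = √(-D + D) = √0 = 0)
J(E(-4))² = 0² = 0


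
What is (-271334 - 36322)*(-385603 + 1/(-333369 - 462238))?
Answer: 94385306149344432/795607 ≈ 1.1863e+11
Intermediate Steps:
(-271334 - 36322)*(-385603 + 1/(-333369 - 462238)) = -307656*(-385603 + 1/(-795607)) = -307656*(-385603 - 1/795607) = -307656*(-306788446022/795607) = 94385306149344432/795607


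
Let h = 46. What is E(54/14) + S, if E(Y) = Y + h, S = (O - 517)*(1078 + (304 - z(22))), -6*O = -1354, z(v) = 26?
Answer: -2764987/7 ≈ -3.9500e+5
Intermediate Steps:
O = 677/3 (O = -1/6*(-1354) = 677/3 ≈ 225.67)
S = -395048 (S = (677/3 - 517)*(1078 + (304 - 1*26)) = -874*(1078 + (304 - 26))/3 = -874*(1078 + 278)/3 = -874/3*1356 = -395048)
E(Y) = 46 + Y (E(Y) = Y + 46 = 46 + Y)
E(54/14) + S = (46 + 54/14) - 395048 = (46 + 54*(1/14)) - 395048 = (46 + 27/7) - 395048 = 349/7 - 395048 = -2764987/7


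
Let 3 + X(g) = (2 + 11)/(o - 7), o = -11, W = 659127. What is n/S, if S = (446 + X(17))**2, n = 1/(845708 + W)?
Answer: 324/95372711814035 ≈ 3.3972e-12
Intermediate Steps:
X(g) = -67/18 (X(g) = -3 + (2 + 11)/(-11 - 7) = -3 + 13/(-18) = -3 + 13*(-1/18) = -3 - 13/18 = -67/18)
n = 1/1504835 (n = 1/(845708 + 659127) = 1/1504835 ≈ 6.6453e-7)
S = 63377521/324 (S = (446 - 67/18)**2 = (7961/18)**2 = 63377521/324 ≈ 1.9561e+5)
n/S = 1/(1504835*(63377521/324)) = (1/1504835)*(324/63377521) = 324/95372711814035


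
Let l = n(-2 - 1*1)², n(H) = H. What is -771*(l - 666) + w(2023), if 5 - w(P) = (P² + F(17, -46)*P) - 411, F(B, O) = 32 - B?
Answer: -3615911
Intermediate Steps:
w(P) = 416 - P² - 15*P (w(P) = 5 - ((P² + (32 - 1*17)*P) - 411) = 5 - ((P² + (32 - 17)*P) - 411) = 5 - ((P² + 15*P) - 411) = 5 - (-411 + P² + 15*P) = 5 + (411 - P² - 15*P) = 416 - P² - 15*P)
l = 9 (l = (-2 - 1*1)² = (-2 - 1)² = (-3)² = 9)
-771*(l - 666) + w(2023) = -771*(9 - 666) + (416 - 1*2023² - 15*2023) = -771*(-657) + (416 - 1*4092529 - 30345) = 506547 + (416 - 4092529 - 30345) = 506547 - 4122458 = -3615911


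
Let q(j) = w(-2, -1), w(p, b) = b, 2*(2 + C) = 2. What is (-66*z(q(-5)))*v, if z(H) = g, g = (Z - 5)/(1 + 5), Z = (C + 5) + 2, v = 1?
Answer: -11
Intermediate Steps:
C = -1 (C = -2 + (1/2)*2 = -2 + 1 = -1)
Z = 6 (Z = (-1 + 5) + 2 = 4 + 2 = 6)
q(j) = -1
g = 1/6 (g = (6 - 5)/(1 + 5) = 1/6 ≈ 0.16667)
z(H) = 1/6
(-66*z(q(-5)))*v = -66*1/6*1 = -11*1 = -11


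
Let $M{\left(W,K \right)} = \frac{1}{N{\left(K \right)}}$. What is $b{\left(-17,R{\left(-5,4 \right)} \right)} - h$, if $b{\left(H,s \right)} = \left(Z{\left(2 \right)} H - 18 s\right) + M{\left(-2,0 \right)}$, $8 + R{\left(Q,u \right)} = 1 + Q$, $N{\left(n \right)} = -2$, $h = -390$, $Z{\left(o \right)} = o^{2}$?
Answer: $\frac{1075}{2} \approx 537.5$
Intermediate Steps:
$M{\left(W,K \right)} = - \frac{1}{2}$ ($M{\left(W,K \right)} = \frac{1}{-2} = - \frac{1}{2}$)
$R{\left(Q,u \right)} = -7 + Q$ ($R{\left(Q,u \right)} = -8 + \left(1 + Q\right) = -7 + Q$)
$b{\left(H,s \right)} = - \frac{1}{2} - 18 s + 4 H$ ($b{\left(H,s \right)} = \left(2^{2} H - 18 s\right) - \frac{1}{2} = \left(4 H - 18 s\right) - \frac{1}{2} = \left(- 18 s + 4 H\right) - \frac{1}{2} = - \frac{1}{2} - 18 s + 4 H$)
$b{\left(-17,R{\left(-5,4 \right)} \right)} - h = \left(- \frac{1}{2} - 18 \left(-7 - 5\right) + 4 \left(-17\right)\right) - -390 = \left(- \frac{1}{2} - -216 - 68\right) + 390 = \left(- \frac{1}{2} + 216 - 68\right) + 390 = \frac{295}{2} + 390 = \frac{1075}{2}$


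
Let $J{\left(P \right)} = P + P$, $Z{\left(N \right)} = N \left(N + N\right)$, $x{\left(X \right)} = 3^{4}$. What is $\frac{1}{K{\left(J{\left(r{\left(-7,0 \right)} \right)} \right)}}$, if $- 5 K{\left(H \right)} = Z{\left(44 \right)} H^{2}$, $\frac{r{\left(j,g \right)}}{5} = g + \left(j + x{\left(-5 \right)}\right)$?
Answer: $- \frac{1}{424061440} \approx -2.3581 \cdot 10^{-9}$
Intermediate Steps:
$x{\left(X \right)} = 81$
$Z{\left(N \right)} = 2 N^{2}$ ($Z{\left(N \right)} = N 2 N = 2 N^{2}$)
$r{\left(j,g \right)} = 405 + 5 g + 5 j$ ($r{\left(j,g \right)} = 5 \left(g + \left(j + 81\right)\right) = 5 \left(g + \left(81 + j\right)\right) = 5 \left(81 + g + j\right) = 405 + 5 g + 5 j$)
$J{\left(P \right)} = 2 P$
$K{\left(H \right)} = - \frac{3872 H^{2}}{5}$ ($K{\left(H \right)} = - \frac{2 \cdot 44^{2} H^{2}}{5} = - \frac{2 \cdot 1936 H^{2}}{5} = - \frac{3872 H^{2}}{5}$)
$\frac{1}{K{\left(J{\left(r{\left(-7,0 \right)} \right)} \right)}} = \frac{1}{\left(- \frac{3872}{5}\right) \left(2 \left(405 + 5 \cdot 0 + 5 \left(-7\right)\right)\right)^{2}} = \frac{1}{\left(- \frac{3872}{5}\right) \left(2 \left(405 + 0 - 35\right)\right)^{2}} = \frac{1}{\left(- \frac{3872}{5}\right) \left(2 \cdot 370\right)^{2}} = \frac{1}{\left(- \frac{3872}{5}\right) 740^{2}} = \frac{1}{\left(- \frac{3872}{5}\right) 547600} = \frac{1}{-424061440} = - \frac{1}{424061440}$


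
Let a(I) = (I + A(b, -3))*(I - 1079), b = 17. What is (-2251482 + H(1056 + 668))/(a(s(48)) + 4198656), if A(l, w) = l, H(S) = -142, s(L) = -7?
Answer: -562906/1046949 ≈ -0.53766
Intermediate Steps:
a(I) = (-1079 + I)*(17 + I) (a(I) = (I + 17)*(I - 1079) = (17 + I)*(-1079 + I) = (-1079 + I)*(17 + I))
(-2251482 + H(1056 + 668))/(a(s(48)) + 4198656) = (-2251482 - 142)/((-18343 + (-7)² - 1062*(-7)) + 4198656) = -2251624/((-18343 + 49 + 7434) + 4198656) = -2251624/(-10860 + 4198656) = -2251624/4187796 = -2251624*1/4187796 = -562906/1046949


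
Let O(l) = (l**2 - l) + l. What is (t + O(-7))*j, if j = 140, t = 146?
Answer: 27300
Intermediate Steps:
O(l) = l**2
(t + O(-7))*j = (146 + (-7)**2)*140 = (146 + 49)*140 = 195*140 = 27300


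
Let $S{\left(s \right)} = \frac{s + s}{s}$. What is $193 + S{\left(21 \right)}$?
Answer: $195$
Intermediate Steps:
$S{\left(s \right)} = 2$ ($S{\left(s \right)} = \frac{2 s}{s} = 2$)
$193 + S{\left(21 \right)} = 193 + 2 = 195$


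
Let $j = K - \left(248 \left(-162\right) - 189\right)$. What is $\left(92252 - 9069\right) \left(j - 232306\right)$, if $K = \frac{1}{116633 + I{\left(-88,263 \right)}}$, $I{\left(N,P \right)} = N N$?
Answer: $- \frac{1985831565121348}{124377} \approx -1.5966 \cdot 10^{10}$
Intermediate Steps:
$I{\left(N,P \right)} = N^{2}$
$K = \frac{1}{124377}$ ($K = \frac{1}{116633 + \left(-88\right)^{2}} = \frac{1}{116633 + 7744} = \frac{1}{124377} \approx 8.0401 \cdot 10^{-6}$)
$j = \frac{5020477606}{124377}$ ($j = \frac{1}{124377} - \left(248 \left(-162\right) - 189\right) = \frac{1}{124377} - \left(-40176 - 189\right) = \frac{1}{124377} - -40365 = \frac{1}{124377} + 40365 = \frac{5020477606}{124377} \approx 40365.0$)
$\left(92252 - 9069\right) \left(j - 232306\right) = \left(92252 - 9069\right) \left(\frac{5020477606}{124377} - 232306\right) = 83183 \left(- \frac{23873045756}{124377}\right) = - \frac{1985831565121348}{124377}$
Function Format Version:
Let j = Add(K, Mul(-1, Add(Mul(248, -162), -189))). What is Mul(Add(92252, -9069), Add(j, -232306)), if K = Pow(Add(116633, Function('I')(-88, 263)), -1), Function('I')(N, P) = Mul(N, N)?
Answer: Rational(-1985831565121348, 124377) ≈ -1.5966e+10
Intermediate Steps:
Function('I')(N, P) = Pow(N, 2)
K = Rational(1, 124377) (K = Pow(Add(116633, Pow(-88, 2)), -1) = Pow(Add(116633, 7744), -1) = Pow(124377, -1) = Rational(1, 124377) ≈ 8.0401e-6)
j = Rational(5020477606, 124377) (j = Add(Rational(1, 124377), Mul(-1, Add(Mul(248, -162), -189))) = Add(Rational(1, 124377), Mul(-1, Add(-40176, -189))) = Add(Rational(1, 124377), Mul(-1, -40365)) = Add(Rational(1, 124377), 40365) = Rational(5020477606, 124377) ≈ 40365.)
Mul(Add(92252, -9069), Add(j, -232306)) = Mul(Add(92252, -9069), Add(Rational(5020477606, 124377), -232306)) = Mul(83183, Rational(-23873045756, 124377)) = Rational(-1985831565121348, 124377)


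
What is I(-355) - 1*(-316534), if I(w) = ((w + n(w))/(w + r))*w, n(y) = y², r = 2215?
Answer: 18138013/62 ≈ 2.9255e+5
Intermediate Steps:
I(w) = w*(w + w²)/(2215 + w) (I(w) = ((w + w²)/(w + 2215))*w = ((w + w²)/(2215 + w))*w = w*(w + w²)/(2215 + w))
I(-355) - 1*(-316534) = (-355)²*(1 - 355)/(2215 - 355) - 1*(-316534) = 126025*(-354)/1860 + 316534 = 126025*(1/1860)*(-354) + 316534 = -1487095/62 + 316534 = 18138013/62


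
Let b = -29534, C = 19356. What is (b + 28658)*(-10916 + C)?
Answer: -7393440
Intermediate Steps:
(b + 28658)*(-10916 + C) = (-29534 + 28658)*(-10916 + 19356) = -876*8440 = -7393440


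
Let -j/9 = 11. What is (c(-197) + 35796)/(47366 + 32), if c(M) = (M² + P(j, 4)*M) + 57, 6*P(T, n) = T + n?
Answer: 35899/21876 ≈ 1.6410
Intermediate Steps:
j = -99 (j = -9*11 = -99)
P(T, n) = T/6 + n/6 (P(T, n) = (T + n)/6 = T/6 + n/6)
c(M) = 57 + M² - 95*M/6 (c(M) = (M² + ((⅙)*(-99) + (⅙)*4)*M) + 57 = (M² + (-33/2 + ⅔)*M) + 57 = (M² - 95*M/6) + 57 = 57 + M² - 95*M/6)
(c(-197) + 35796)/(47366 + 32) = ((57 + (-197)² - 95/6*(-197)) + 35796)/(47366 + 32) = ((57 + 38809 + 18715/6) + 35796)/47398 = (251911/6 + 35796)*(1/47398) = (466687/6)*(1/47398) = 35899/21876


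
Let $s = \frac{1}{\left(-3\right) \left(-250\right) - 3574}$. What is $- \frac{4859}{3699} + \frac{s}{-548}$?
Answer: $- \frac{54887237}{41783904} \approx -1.3136$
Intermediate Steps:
$s = - \frac{1}{2824}$ ($s = \frac{1}{750 - 3574} = \frac{1}{-2824} = - \frac{1}{2824} \approx -0.00035411$)
$- \frac{4859}{3699} + \frac{s}{-548} = - \frac{4859}{3699} - \frac{1}{2824 \left(-548\right)} = \left(-4859\right) \frac{1}{3699} - - \frac{1}{1547552} = - \frac{4859}{3699} + \frac{1}{1547552} = - \frac{54887237}{41783904}$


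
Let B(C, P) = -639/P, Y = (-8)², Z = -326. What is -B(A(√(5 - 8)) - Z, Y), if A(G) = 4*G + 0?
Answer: 639/64 ≈ 9.9844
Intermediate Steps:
A(G) = 4*G
Y = 64
-B(A(√(5 - 8)) - Z, Y) = -(-639)/64 = -1*(-639/64) = 639/64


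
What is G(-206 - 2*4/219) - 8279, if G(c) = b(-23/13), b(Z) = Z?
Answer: -107650/13 ≈ -8280.8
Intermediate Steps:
G(c) = -23/13
G(-206 - 2*4/219) - 8279 = -23/13 - 8279 = -107650/13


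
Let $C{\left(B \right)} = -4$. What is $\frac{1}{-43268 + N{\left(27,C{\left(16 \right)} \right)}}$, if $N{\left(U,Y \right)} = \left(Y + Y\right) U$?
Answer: $- \frac{1}{43484} \approx -2.2997 \cdot 10^{-5}$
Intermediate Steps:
$N{\left(U,Y \right)} = 2 U Y$ ($N{\left(U,Y \right)} = 2 Y U = 2 U Y$)
$\frac{1}{-43268 + N{\left(27,C{\left(16 \right)} \right)}} = \frac{1}{-43268 + 2 \cdot 27 \left(-4\right)} = \frac{1}{-43268 - 216} = \frac{1}{-43484} = - \frac{1}{43484}$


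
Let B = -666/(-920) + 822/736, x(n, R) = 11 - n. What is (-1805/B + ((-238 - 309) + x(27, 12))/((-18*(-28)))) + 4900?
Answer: 2229581173/569016 ≈ 3918.3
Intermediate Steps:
B = 3387/1840 (B = -666*(-1/920) + 822*(1/736) = 333/460 + 411/368 = 3387/1840 ≈ 1.8408)
(-1805/B + ((-238 - 309) + x(27, 12))/((-18*(-28)))) + 4900 = (-1805/3387/1840 + ((-238 - 309) + (11 - 1*27))/((-18*(-28)))) + 4900 = (-1805*1840/3387 + (-547 + (11 - 27))/504) + 4900 = (-3321200/3387 + (-547 - 16)*(1/504)) + 4900 = (-3321200/3387 - 563*1/504) + 4900 = (-3321200/3387 - 563/504) + 4900 = -558597227/569016 + 4900 = 2229581173/569016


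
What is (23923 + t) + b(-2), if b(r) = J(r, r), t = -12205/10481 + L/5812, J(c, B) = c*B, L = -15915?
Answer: 1457289150669/60915572 ≈ 23923.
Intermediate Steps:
J(c, B) = B*c
t = -237740575/60915572 (t = -12205/10481 - 15915/5812 = -237740575/60915572 ≈ -3.9028)
b(r) = r² (b(r) = r*r = r²)
(23923 + t) + b(-2) = (23923 - 237740575/60915572) + (-2)² = 1457045488381/60915572 + 4 = 1457289150669/60915572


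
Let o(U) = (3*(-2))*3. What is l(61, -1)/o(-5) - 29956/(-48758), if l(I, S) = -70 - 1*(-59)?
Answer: 537773/438822 ≈ 1.2255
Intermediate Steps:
l(I, S) = -11 (l(I, S) = -70 + 59 = -11)
o(U) = -18 (o(U) = -6*3 = -18)
l(61, -1)/o(-5) - 29956/(-48758) = -11/(-18) - 29956/(-48758) = -11*(-1/18) - 29956*(-1/48758) = 11/18 + 14978/24379 = 537773/438822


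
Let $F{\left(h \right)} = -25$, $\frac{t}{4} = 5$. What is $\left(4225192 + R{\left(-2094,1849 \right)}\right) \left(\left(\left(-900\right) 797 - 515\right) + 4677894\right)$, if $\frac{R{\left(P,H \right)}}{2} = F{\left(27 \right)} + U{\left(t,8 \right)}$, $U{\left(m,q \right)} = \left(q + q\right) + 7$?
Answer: $16732078269852$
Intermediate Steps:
$t = 20$ ($t = 4 \cdot 5 = 20$)
$U{\left(m,q \right)} = 7 + 2 q$ ($U{\left(m,q \right)} = 2 q + 7 = 7 + 2 q$)
$R{\left(P,H \right)} = -4$ ($R{\left(P,H \right)} = 2 \left(-25 + \left(7 + 2 \cdot 8\right)\right) = 2 \left(-25 + \left(7 + 16\right)\right) = 2 \left(-25 + 23\right) = 2 \left(-2\right) = -4$)
$\left(4225192 + R{\left(-2094,1849 \right)}\right) \left(\left(\left(-900\right) 797 - 515\right) + 4677894\right) = \left(4225192 - 4\right) \left(\left(\left(-900\right) 797 - 515\right) + 4677894\right) = 4225188 \left(\left(-717300 - 515\right) + 4677894\right) = 4225188 \left(-717815 + 4677894\right) = 4225188 \cdot 3960079 = 16732078269852$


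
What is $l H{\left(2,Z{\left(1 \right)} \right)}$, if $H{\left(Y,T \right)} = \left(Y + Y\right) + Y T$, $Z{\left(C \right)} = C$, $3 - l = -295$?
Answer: $1788$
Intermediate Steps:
$l = 298$ ($l = 3 - -295 = 3 + 295 = 298$)
$H{\left(Y,T \right)} = 2 Y + T Y$
$l H{\left(2,Z{\left(1 \right)} \right)} = 298 \cdot 2 \left(2 + 1\right) = 298 \cdot 2 \cdot 3 = 298 \cdot 6 = 1788$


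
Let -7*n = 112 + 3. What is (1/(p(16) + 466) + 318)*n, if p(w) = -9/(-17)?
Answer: -290038625/55517 ≈ -5224.3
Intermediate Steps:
p(w) = 9/17 (p(w) = -9*(-1/17) = 9/17)
n = -115/7 (n = -(112 + 3)/7 = -1/7*115 = -115/7 ≈ -16.429)
(1/(p(16) + 466) + 318)*n = (1/(9/17 + 466) + 318)*(-115/7) = (1/(7931/17) + 318)*(-115/7) = (17/7931 + 318)*(-115/7) = (2522075/7931)*(-115/7) = -290038625/55517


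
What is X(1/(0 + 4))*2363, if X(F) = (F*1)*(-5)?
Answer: -11815/4 ≈ -2953.8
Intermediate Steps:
X(F) = -5*F (X(F) = F*(-5) = -5*F)
X(1/(0 + 4))*2363 = -5/(0 + 4)*2363 = -5/4*2363 = -11815/4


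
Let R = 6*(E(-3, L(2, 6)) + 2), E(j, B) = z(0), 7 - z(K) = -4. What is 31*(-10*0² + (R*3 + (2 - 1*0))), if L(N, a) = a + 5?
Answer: 7316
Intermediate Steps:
L(N, a) = 5 + a
z(K) = 11 (z(K) = 7 - 1*(-4) = 7 + 4 = 11)
E(j, B) = 11
R = 78 (R = 6*(11 + 2) = 6*13 = 78)
31*(-10*0² + (R*3 + (2 - 1*0))) = 31*(-10*0² + (78*3 + (2 - 1*0))) = 31*(-10*0 + (234 + (2 + 0))) = 31*(0 + (234 + 2)) = 31*(0 + 236) = 31*236 = 7316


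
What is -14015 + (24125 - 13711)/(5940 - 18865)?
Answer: -181154289/12925 ≈ -14016.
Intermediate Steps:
-14015 + (24125 - 13711)/(5940 - 18865) = -14015 + 10414/(-12925) = -14015 + 10414*(-1/12925) = -14015 - 10414/12925 = -181154289/12925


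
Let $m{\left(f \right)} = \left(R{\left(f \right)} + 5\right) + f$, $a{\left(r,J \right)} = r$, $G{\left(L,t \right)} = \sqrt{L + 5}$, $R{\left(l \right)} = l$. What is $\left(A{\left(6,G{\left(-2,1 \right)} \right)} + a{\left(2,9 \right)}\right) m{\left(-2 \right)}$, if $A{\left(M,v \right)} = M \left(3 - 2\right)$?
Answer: $8$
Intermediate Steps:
$G{\left(L,t \right)} = \sqrt{5 + L}$
$A{\left(M,v \right)} = M$ ($A{\left(M,v \right)} = M 1 = M$)
$m{\left(f \right)} = 5 + 2 f$ ($m{\left(f \right)} = \left(f + 5\right) + f = \left(5 + f\right) + f = 5 + 2 f$)
$\left(A{\left(6,G{\left(-2,1 \right)} \right)} + a{\left(2,9 \right)}\right) m{\left(-2 \right)} = \left(6 + 2\right) \left(5 + 2 \left(-2\right)\right) = 8 \left(5 - 4\right) = 8 \cdot 1 = 8$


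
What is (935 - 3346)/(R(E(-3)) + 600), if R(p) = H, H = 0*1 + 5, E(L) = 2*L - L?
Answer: -2411/605 ≈ -3.9851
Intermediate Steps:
E(L) = L
H = 5 (H = 0 + 5 = 5)
R(p) = 5
(935 - 3346)/(R(E(-3)) + 600) = (935 - 3346)/(5 + 600) = -2411/605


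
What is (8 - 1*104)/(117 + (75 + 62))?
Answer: -48/127 ≈ -0.37795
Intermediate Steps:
(8 - 1*104)/(117 + (75 + 62)) = (8 - 104)/(117 + 137) = -96/254 = -96*1/254 = -48/127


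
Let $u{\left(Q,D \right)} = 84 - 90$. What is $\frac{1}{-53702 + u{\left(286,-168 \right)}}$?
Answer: $- \frac{1}{53708} \approx -1.8619 \cdot 10^{-5}$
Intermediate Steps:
$u{\left(Q,D \right)} = -6$ ($u{\left(Q,D \right)} = 84 - 90 = -6$)
$\frac{1}{-53702 + u{\left(286,-168 \right)}} = \frac{1}{-53702 - 6} = \frac{1}{-53708} = - \frac{1}{53708}$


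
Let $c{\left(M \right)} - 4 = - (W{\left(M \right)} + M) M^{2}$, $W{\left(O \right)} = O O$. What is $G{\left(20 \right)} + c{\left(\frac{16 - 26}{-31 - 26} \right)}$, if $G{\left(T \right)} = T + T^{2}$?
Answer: $\frac{4475677424}{10556001} \approx 423.99$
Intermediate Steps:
$W{\left(O \right)} = O^{2}$
$c{\left(M \right)} = 4 + M^{2} \left(- M - M^{2}\right)$ ($c{\left(M \right)} = 4 + - (M^{2} + M) M^{2} = 4 + - (M + M^{2}) M^{2} = 4 + \left(- M - M^{2}\right) M^{2} = 4 + M^{2} \left(- M - M^{2}\right)$)
$G{\left(20 \right)} + c{\left(\frac{16 - 26}{-31 - 26} \right)} = 20 \left(1 + 20\right) - \left(-4 + \left(\frac{16 - 26}{-31 - 26}\right)^{3} + \left(\frac{16 - 26}{-31 - 26}\right)^{4}\right) = 20 \cdot 21 - \left(-4 + \left(- \frac{10}{-57}\right)^{3} + \left(- \frac{10}{-57}\right)^{4}\right) = 420 - \left(-4 + \left(\left(-10\right) \left(- \frac{1}{57}\right)\right)^{3} + \left(\left(-10\right) \left(- \frac{1}{57}\right)\right)^{4}\right) = 420 - - \frac{42157004}{10556001} = 420 + \frac{42157004}{10556001} = \frac{4475677424}{10556001}$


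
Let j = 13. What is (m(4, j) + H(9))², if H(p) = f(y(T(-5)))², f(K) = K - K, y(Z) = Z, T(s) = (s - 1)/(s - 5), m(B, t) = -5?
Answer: 25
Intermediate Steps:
T(s) = (-1 + s)/(-5 + s)
f(K) = 0
H(p) = 0 (H(p) = 0² = 0)
(m(4, j) + H(9))² = (-5 + 0)² = (-5)² = 25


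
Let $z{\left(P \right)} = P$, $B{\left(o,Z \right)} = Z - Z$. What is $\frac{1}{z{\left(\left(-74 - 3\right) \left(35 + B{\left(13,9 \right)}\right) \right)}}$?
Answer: $- \frac{1}{2695} \approx -0.00037106$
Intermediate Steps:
$B{\left(o,Z \right)} = 0$
$\frac{1}{z{\left(\left(-74 - 3\right) \left(35 + B{\left(13,9 \right)}\right) \right)}} = \frac{1}{\left(-74 - 3\right) \left(35 + 0\right)} = \frac{1}{\left(-77\right) 35} = \frac{1}{-2695} = - \frac{1}{2695}$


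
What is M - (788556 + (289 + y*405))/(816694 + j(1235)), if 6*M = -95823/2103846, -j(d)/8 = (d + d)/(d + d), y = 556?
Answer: -715465107971/572727191452 ≈ -1.2492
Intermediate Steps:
j(d) = -8 (j(d) = -8*(d + d)/(d + d) = -8*2*d/(2*d) = -8*2*d*1/(2*d) = -8*1 = -8)
M = -10647/1402564 (M = (-95823/2103846)/6 = (-95823*1/2103846)/6 = (1/6)*(-31941/701282) = -10647/1402564 ≈ -0.0075911)
M - (788556 + (289 + y*405))/(816694 + j(1235)) = -10647/1402564 - (788556 + (289 + 556*405))/(816694 - 8) = -10647/1402564 - (788556 + (289 + 225180))/816686 = -10647/1402564 - (788556 + 225469)/816686 = -10647/1402564 - 1014025/816686 = -715465107971/572727191452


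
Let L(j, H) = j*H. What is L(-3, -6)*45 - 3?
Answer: 807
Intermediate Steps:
L(j, H) = H*j
L(-3, -6)*45 - 3 = -6*(-3)*45 - 3 = 18*45 - 3 = 810 - 3 = 807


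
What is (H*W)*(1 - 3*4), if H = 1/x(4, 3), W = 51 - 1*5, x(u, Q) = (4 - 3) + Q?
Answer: -253/2 ≈ -126.50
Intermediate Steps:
x(u, Q) = 1 + Q
W = 46 (W = 51 - 5 = 46)
H = ¼ (H = 1/(1 + 3) = 1/4 = ¼ ≈ 0.25000)
(H*W)*(1 - 3*4) = ((¼)*46)*(1 - 3*4) = 23*(1 - 12)/2 = (23/2)*(-11) = -253/2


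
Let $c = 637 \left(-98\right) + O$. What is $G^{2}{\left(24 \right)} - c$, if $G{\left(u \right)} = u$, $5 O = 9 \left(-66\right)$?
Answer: $\frac{315604}{5} \approx 63121.0$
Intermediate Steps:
$O = - \frac{594}{5}$ ($O = \frac{9 \left(-66\right)}{5} = \frac{1}{5} \left(-594\right) = - \frac{594}{5} \approx -118.8$)
$c = - \frac{312724}{5}$ ($c = 637 \left(-98\right) - \frac{594}{5} = -62426 - \frac{594}{5} = - \frac{312724}{5} \approx -62545.0$)
$G^{2}{\left(24 \right)} - c = 24^{2} - - \frac{312724}{5} = 576 + \frac{312724}{5} = \frac{315604}{5}$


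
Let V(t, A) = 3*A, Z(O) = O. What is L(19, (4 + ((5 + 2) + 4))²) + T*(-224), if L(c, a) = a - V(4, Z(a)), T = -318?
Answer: 70782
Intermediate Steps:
L(c, a) = -2*a (L(c, a) = a - 3*a = -2*a)
L(19, (4 + ((5 + 2) + 4))²) + T*(-224) = -2*(4 + ((5 + 2) + 4))² - 318*(-224) = -2*(4 + (7 + 4))² + 71232 = -2*(4 + 11)² + 71232 = -2*15² + 71232 = -2*225 + 71232 = -450 + 71232 = 70782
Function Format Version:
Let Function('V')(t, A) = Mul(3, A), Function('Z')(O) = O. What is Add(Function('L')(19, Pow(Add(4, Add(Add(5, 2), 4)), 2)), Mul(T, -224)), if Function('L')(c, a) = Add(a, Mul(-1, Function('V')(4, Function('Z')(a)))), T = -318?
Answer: 70782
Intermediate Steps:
Function('L')(c, a) = Mul(-2, a) (Function('L')(c, a) = Add(a, Mul(-1, Mul(3, a))) = Add(a, Mul(-3, a)) = Mul(-2, a))
Add(Function('L')(19, Pow(Add(4, Add(Add(5, 2), 4)), 2)), Mul(T, -224)) = Add(Mul(-2, Pow(Add(4, Add(Add(5, 2), 4)), 2)), Mul(-318, -224)) = Add(Mul(-2, Pow(Add(4, Add(7, 4)), 2)), 71232) = Add(Mul(-2, Pow(Add(4, 11), 2)), 71232) = Add(Mul(-2, Pow(15, 2)), 71232) = Add(Mul(-2, 225), 71232) = Add(-450, 71232) = 70782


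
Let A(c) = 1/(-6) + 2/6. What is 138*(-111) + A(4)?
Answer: -91907/6 ≈ -15318.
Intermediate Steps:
A(c) = ⅙ (A(c) = 1*(-⅙) + 2*(⅙) = -⅙ + ⅓ = ⅙)
138*(-111) + A(4) = 138*(-111) + ⅙ = -15318 + ⅙ = -91907/6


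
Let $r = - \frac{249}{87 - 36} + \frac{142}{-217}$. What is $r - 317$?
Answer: $- \frac{1189838}{3689} \approx -322.54$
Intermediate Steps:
$r = - \frac{20425}{3689}$ ($r = - \frac{249}{87 - 36} + 142 \left(- \frac{1}{217}\right) = - \frac{249}{51} - \frac{142}{217} = \left(-249\right) \frac{1}{51} - \frac{142}{217} = - \frac{83}{17} - \frac{142}{217} = - \frac{20425}{3689} \approx -5.5367$)
$r - 317 = - \frac{20425}{3689} - 317 = - \frac{1189838}{3689}$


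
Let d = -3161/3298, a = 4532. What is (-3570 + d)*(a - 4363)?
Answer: -1990316549/3298 ≈ -6.0349e+5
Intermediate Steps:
d = -3161/3298 (d = -3161*1/3298 = -3161/3298 ≈ -0.95846)
(-3570 + d)*(a - 4363) = (-3570 - 3161/3298)*(4532 - 4363) = -11777021/3298*169 = -1990316549/3298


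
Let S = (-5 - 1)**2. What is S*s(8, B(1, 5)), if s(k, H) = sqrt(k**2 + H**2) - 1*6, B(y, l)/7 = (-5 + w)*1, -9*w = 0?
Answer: -216 + 36*sqrt(1289) ≈ 1076.5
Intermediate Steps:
w = 0 (w = -1/9*0 = 0)
B(y, l) = -35 (B(y, l) = 7*((-5 + 0)*1) = 7*(-5*1) = 7*(-5) = -35)
s(k, H) = -6 + sqrt(H**2 + k**2) (s(k, H) = sqrt(H**2 + k**2) - 6 = -6 + sqrt(H**2 + k**2))
S = 36 (S = (-6)**2 = 36)
S*s(8, B(1, 5)) = 36*(-6 + sqrt((-35)**2 + 8**2)) = 36*(-6 + sqrt(1225 + 64)) = 36*(-6 + sqrt(1289)) = -216 + 36*sqrt(1289)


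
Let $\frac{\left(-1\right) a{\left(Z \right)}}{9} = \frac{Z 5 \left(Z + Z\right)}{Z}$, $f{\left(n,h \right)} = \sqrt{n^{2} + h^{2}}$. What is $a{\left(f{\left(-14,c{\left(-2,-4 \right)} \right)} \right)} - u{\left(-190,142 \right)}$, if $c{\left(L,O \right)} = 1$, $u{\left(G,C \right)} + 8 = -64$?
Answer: $72 - 90 \sqrt{197} \approx -1191.2$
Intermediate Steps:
$u{\left(G,C \right)} = -72$ ($u{\left(G,C \right)} = -8 - 64 = -72$)
$f{\left(n,h \right)} = \sqrt{h^{2} + n^{2}}$
$a{\left(Z \right)} = - 90 Z$ ($a{\left(Z \right)} = - 9 \frac{Z 5 \left(Z + Z\right)}{Z} = - 9 \frac{5 Z 2 Z}{Z} = - 9 \frac{10 Z^{2}}{Z} = - 9 \cdot 10 Z = - 90 Z$)
$a{\left(f{\left(-14,c{\left(-2,-4 \right)} \right)} \right)} - u{\left(-190,142 \right)} = - 90 \sqrt{1^{2} + \left(-14\right)^{2}} - -72 = - 90 \sqrt{1 + 196} + 72 = - 90 \sqrt{197} + 72 = 72 - 90 \sqrt{197}$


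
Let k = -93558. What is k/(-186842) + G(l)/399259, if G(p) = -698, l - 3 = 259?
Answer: 18611728903/37299175039 ≈ 0.49898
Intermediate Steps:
l = 262 (l = 3 + 259 = 262)
k/(-186842) + G(l)/399259 = -93558/(-186842) - 698/399259 = -93558*(-1/186842) - 698*1/399259 = 46779/93421 - 698/399259 = 18611728903/37299175039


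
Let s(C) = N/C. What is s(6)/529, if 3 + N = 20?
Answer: 17/3174 ≈ 0.0053560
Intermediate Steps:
N = 17 (N = -3 + 20 = 17)
s(C) = 17/C
s(6)/529 = (17/6)/529 = (17*(⅙))*(1/529) = (17/6)*(1/529) = 17/3174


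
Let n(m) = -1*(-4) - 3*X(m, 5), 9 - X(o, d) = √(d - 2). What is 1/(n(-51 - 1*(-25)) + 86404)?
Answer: 86381/7461677134 - 3*√3/7461677134 ≈ 1.1576e-5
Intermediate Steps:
X(o, d) = 9 - √(-2 + d) (X(o, d) = 9 - √(d - 2) = 9 - √(-2 + d))
n(m) = -23 + 3*√3 (n(m) = -1*(-4) - 3*(9 - √(-2 + 5)) = 4 - 3*(9 - √3) = 4 + (-27 + 3*√3) = -23 + 3*√3)
1/(n(-51 - 1*(-25)) + 86404) = 1/((-23 + 3*√3) + 86404) = 1/(86381 + 3*√3)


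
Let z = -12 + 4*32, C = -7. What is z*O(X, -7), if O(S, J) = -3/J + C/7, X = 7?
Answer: -464/7 ≈ -66.286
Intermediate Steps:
z = 116 (z = -12 + 128 = 116)
O(S, J) = -1 - 3/J (O(S, J) = -3/J - 7/7 = -3/J - 7*⅐ = -3/J - 1 = -1 - 3/J)
z*O(X, -7) = 116*((-3 - 1*(-7))/(-7)) = 116*(-(-3 + 7)/7) = 116*(-⅐*4) = 116*(-4/7) = -464/7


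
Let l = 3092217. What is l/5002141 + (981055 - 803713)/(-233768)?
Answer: -82114152783/584670248644 ≈ -0.14045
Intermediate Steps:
l/5002141 + (981055 - 803713)/(-233768) = 3092217/5002141 + (981055 - 803713)/(-233768) = 3092217*(1/5002141) + 177342*(-1/233768) = 3092217/5002141 - 88671/116884 = -82114152783/584670248644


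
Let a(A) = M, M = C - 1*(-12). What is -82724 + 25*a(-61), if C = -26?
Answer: -83074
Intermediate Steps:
M = -14 (M = -26 - 1*(-12) = -26 + 12 = -14)
a(A) = -14
-82724 + 25*a(-61) = -82724 + 25*(-14) = -82724 - 350 = -83074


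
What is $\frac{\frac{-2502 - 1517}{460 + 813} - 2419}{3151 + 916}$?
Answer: $- \frac{3083406}{5177291} \approx -0.59556$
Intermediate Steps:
$\frac{\frac{-2502 - 1517}{460 + 813} - 2419}{3151 + 916} = \frac{- \frac{4019}{1273} - 2419}{4067} = \left(\left(-4019\right) \frac{1}{1273} - 2419\right) \frac{1}{4067} = \left(- \frac{4019}{1273} - 2419\right) \frac{1}{4067} = \left(- \frac{3083406}{1273}\right) \frac{1}{4067} = - \frac{3083406}{5177291}$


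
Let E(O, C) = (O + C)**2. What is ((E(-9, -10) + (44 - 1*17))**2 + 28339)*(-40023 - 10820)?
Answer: -9094948369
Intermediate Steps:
E(O, C) = (C + O)**2
((E(-9, -10) + (44 - 1*17))**2 + 28339)*(-40023 - 10820) = (((-10 - 9)**2 + (44 - 1*17))**2 + 28339)*(-40023 - 10820) = (((-19)**2 + (44 - 17))**2 + 28339)*(-50843) = ((361 + 27)**2 + 28339)*(-50843) = (388**2 + 28339)*(-50843) = (150544 + 28339)*(-50843) = 178883*(-50843) = -9094948369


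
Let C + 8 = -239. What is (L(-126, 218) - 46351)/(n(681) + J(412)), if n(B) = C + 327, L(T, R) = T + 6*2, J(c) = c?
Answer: -46465/492 ≈ -94.441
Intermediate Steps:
C = -247 (C = -8 - 239 = -247)
L(T, R) = 12 + T (L(T, R) = T + 12 = 12 + T)
n(B) = 80 (n(B) = -247 + 327 = 80)
(L(-126, 218) - 46351)/(n(681) + J(412)) = ((12 - 126) - 46351)/(80 + 412) = (-114 - 46351)/492 = -46465*1/492 = -46465/492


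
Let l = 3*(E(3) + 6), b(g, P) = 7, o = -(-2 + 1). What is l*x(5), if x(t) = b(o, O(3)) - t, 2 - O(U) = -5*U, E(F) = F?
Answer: 54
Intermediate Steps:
O(U) = 2 + 5*U (O(U) = 2 - (-5)*U = 2 + 5*U)
o = 1 (o = -1*(-1) = 1)
x(t) = 7 - t
l = 27 (l = 3*(3 + 6) = 3*9 = 27)
l*x(5) = 27*(7 - 1*5) = 27*(7 - 5) = 27*2 = 54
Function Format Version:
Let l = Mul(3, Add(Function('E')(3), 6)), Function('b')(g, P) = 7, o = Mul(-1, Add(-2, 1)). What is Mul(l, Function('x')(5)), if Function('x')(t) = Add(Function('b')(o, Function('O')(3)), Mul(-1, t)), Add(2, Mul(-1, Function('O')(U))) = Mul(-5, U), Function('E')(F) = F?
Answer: 54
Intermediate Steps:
Function('O')(U) = Add(2, Mul(5, U)) (Function('O')(U) = Add(2, Mul(-1, Mul(-5, U))) = Add(2, Mul(5, U)))
o = 1 (o = Mul(-1, -1) = 1)
Function('x')(t) = Add(7, Mul(-1, t))
l = 27 (l = Mul(3, Add(3, 6)) = Mul(3, 9) = 27)
Mul(l, Function('x')(5)) = Mul(27, Add(7, Mul(-1, 5))) = Mul(27, Add(7, -5)) = Mul(27, 2) = 54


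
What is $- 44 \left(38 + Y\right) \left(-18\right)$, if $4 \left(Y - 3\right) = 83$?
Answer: $48906$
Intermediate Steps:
$Y = \frac{95}{4}$ ($Y = 3 + \frac{1}{4} \cdot 83 = 3 + \frac{83}{4} = \frac{95}{4} \approx 23.75$)
$- 44 \left(38 + Y\right) \left(-18\right) = - 44 \left(38 + \frac{95}{4}\right) \left(-18\right) = \left(-44\right) \frac{247}{4} \left(-18\right) = \left(-2717\right) \left(-18\right) = 48906$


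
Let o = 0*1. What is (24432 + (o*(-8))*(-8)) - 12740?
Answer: 11692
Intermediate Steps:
o = 0
(24432 + (o*(-8))*(-8)) - 12740 = (24432 + (0*(-8))*(-8)) - 12740 = (24432 + 0*(-8)) - 12740 = (24432 + 0) - 12740 = 24432 - 12740 = 11692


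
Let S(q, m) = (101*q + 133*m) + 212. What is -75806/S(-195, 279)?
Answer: -37903/8812 ≈ -4.3013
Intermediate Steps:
S(q, m) = 212 + 101*q + 133*m
-75806/S(-195, 279) = -75806/(212 + 101*(-195) + 133*279) = -75806/(212 - 19695 + 37107) = -75806/17624 = -75806*1/17624 = -37903/8812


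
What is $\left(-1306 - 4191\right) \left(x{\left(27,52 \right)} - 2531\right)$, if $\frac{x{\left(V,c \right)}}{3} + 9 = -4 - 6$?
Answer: $14226236$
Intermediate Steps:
$x{\left(V,c \right)} = -57$ ($x{\left(V,c \right)} = -27 + 3 \left(-4 - 6\right) = -27 + 3 \left(-10\right) = -27 - 30 = -57$)
$\left(-1306 - 4191\right) \left(x{\left(27,52 \right)} - 2531\right) = \left(-1306 - 4191\right) \left(-57 - 2531\right) = \left(-5497\right) \left(-2588\right) = 14226236$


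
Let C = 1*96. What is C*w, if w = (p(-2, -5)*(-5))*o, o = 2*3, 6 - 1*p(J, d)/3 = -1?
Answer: -60480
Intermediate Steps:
p(J, d) = 21 (p(J, d) = 18 - 3*(-1) = 18 + 3 = 21)
C = 96
o = 6
w = -630 (w = (21*(-5))*6 = -105*6 = -630)
C*w = 96*(-630) = -60480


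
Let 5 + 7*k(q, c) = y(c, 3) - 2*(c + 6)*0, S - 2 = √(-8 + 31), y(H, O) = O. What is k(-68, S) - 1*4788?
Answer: -33518/7 ≈ -4788.3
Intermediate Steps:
S = 2 + √23 (S = 2 + √(-8 + 31) = 2 + √23 ≈ 6.7958)
k(q, c) = -2/7 (k(q, c) = -5/7 + (3 - 2*(c + 6)*0)/7 = -5/7 + (3 - 2*(6 + c)*0)/7 = -5/7 + (3 + (-12 - 2*c)*0)/7 = -5/7 + (3 + 0)/7 = -5/7 + (⅐)*3 = -5/7 + 3/7 = -2/7)
k(-68, S) - 1*4788 = -2/7 - 1*4788 = -2/7 - 4788 = -33518/7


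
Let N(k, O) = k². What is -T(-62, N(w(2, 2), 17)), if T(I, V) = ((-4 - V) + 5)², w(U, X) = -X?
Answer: -9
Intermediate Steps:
T(I, V) = (1 - V)²
-T(-62, N(w(2, 2), 17)) = -(-1 + (-1*2)²)² = -(-1 + (-2)²)² = -(-1 + 4)² = -1*3² = -1*9 = -9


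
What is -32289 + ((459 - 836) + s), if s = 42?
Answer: -32624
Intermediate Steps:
-32289 + ((459 - 836) + s) = -32289 + ((459 - 836) + 42) = -32289 + (-377 + 42) = -32289 - 335 = -32624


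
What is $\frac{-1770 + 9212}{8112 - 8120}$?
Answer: $- \frac{3721}{4} \approx -930.25$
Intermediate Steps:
$\frac{-1770 + 9212}{8112 - 8120} = \frac{7442}{8112 - 8120} = \frac{7442}{-8} = 7442 \left(- \frac{1}{8}\right) = - \frac{3721}{4}$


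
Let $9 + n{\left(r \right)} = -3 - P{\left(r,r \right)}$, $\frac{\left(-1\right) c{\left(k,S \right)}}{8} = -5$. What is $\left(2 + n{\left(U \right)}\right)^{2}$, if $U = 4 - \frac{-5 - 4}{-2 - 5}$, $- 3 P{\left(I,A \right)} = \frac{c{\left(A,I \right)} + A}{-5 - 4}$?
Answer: $\frac{4791721}{35721} \approx 134.14$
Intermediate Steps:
$c{\left(k,S \right)} = 40$ ($c{\left(k,S \right)} = \left(-8\right) \left(-5\right) = 40$)
$P{\left(I,A \right)} = \frac{40}{27} + \frac{A}{27}$ ($P{\left(I,A \right)} = - \frac{\left(40 + A\right) \frac{1}{-5 - 4}}{3} = - \frac{\left(40 + A\right) \frac{1}{-9}}{3} = - \frac{\left(40 + A\right) \left(- \frac{1}{9}\right)}{3} = - \frac{- \frac{40}{9} - \frac{A}{9}}{3} = \frac{40}{27} + \frac{A}{27}$)
$U = \frac{19}{7}$ ($U = 4 - - \frac{9}{-7} = 4 - \left(-9\right) \left(- \frac{1}{7}\right) = 4 - \frac{9}{7} = \frac{19}{7} \approx 2.7143$)
$n{\left(r \right)} = - \frac{364}{27} - \frac{r}{27}$ ($n{\left(r \right)} = -9 - \left(\frac{121}{27} + \frac{r}{27}\right) = - \frac{364}{27} - \frac{r}{27}$)
$\left(2 + n{\left(U \right)}\right)^{2} = \left(2 - \frac{2567}{189}\right)^{2} = \left(- \frac{2189}{189}\right)^{2} = \frac{4791721}{35721}$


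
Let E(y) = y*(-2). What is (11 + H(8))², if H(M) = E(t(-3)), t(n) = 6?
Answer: 1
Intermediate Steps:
E(y) = -2*y
H(M) = -12 (H(M) = -2*6 = -12)
(11 + H(8))² = (11 - 12)² = (-1)² = 1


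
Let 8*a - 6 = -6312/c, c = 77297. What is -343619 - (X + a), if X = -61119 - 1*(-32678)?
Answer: -97449484199/309188 ≈ -3.1518e+5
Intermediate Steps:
a = 228735/309188 (a = ¾ + (-6312/77297)/8 = ¾ + (-6312*1/77297)/8 = ¾ + (⅛)*(-6312/77297) = ¾ - 789/77297 = 228735/309188 ≈ 0.73979)
X = -28441 (X = -61119 + 32678 = -28441)
-343619 - (X + a) = -343619 - (-28441 + 228735/309188) = -343619 - 1*(-8793387173/309188) = -343619 + 8793387173/309188 = -97449484199/309188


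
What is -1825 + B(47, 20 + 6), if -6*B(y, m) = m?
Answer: -5488/3 ≈ -1829.3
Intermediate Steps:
B(y, m) = -m/6
-1825 + B(47, 20 + 6) = -1825 - (20 + 6)/6 = -1825 - ⅙*26 = -1825 - 13/3 = -5488/3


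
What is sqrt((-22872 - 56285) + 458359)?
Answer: sqrt(379202) ≈ 615.79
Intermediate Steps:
sqrt((-22872 - 56285) + 458359) = sqrt(-79157 + 458359) = sqrt(379202)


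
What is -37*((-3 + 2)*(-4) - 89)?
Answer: 3145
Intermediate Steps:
-37*((-3 + 2)*(-4) - 89) = -37*(-1*(-4) - 89) = -37*(4 - 89) = -37*(-85) = 3145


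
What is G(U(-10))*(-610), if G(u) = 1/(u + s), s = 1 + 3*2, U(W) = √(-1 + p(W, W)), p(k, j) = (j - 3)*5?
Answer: -854/23 + 122*I*√66/23 ≈ -37.13 + 43.093*I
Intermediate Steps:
p(k, j) = -15 + 5*j (p(k, j) = (-3 + j)*5 = -15 + 5*j)
U(W) = √(-16 + 5*W) (U(W) = √(-1 + (-15 + 5*W)) = √(-16 + 5*W))
s = 7 (s = 1 + 6 = 7)
G(u) = 1/(7 + u) (G(u) = 1/(u + 7) = 1/(7 + u))
G(U(-10))*(-610) = -610/(7 + √(-16 + 5*(-10))) = -610/(7 + √(-16 - 50)) = -610/(7 + √(-66)) = -610/(7 + I*√66)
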